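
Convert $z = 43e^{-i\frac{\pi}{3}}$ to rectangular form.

a = r cos θ = 43 * 1/2 = 43/2
b = r sin θ = 43 * -sqrt(3)/2 = -43*sqrt(3)/2
z = 43/2 - (43*sqrt(3)/2)i


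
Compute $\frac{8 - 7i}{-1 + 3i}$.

Multiply numerator and denominator by conjugate (-1 - 3i):
= (8 - 7i)(-1 - 3i) / ((-1)^2 + 3^2)
= (-29 - 17i) / 10
= -29/10 - (17/10)i


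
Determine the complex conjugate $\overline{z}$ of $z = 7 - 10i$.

If z = a + bi, then conjugate(z) = a - bi
conjugate(7 - 10i) = 7 + 10i


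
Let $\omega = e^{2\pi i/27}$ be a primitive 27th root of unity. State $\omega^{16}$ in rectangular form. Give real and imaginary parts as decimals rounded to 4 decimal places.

ω^16 = e^(2πi·16/27) = e^(i·32π/27)
= cos(32π/27) + i sin(32π/27)
= -0.8355 - 0.5495i


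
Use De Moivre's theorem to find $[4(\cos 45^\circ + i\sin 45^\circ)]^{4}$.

By De Moivre: z^n = r^n(cos(nθ) + i sin(nθ))
= 4^4(cos(4*45°) + i sin(4*45°))
= 256(cos 180° + i sin 180°)
= -256


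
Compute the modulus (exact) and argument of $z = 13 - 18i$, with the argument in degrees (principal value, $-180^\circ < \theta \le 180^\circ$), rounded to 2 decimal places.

|z| = sqrt(13^2 + (-18)^2) = sqrt(493)
arg(z) = arctan(b/a) = arctan(-18/13) (quadrant-adjusted) = -54.16°


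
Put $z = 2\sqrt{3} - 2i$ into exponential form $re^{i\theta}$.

r = |z| = sqrt((2*sqrt(3))^2 + (-2)^2) = sqrt(12 + 4) = sqrt(16) = 4
θ = arctan(b/a) = arctan(-2/3.4641) (quadrant-adjusted) = -30° = -π/6
z = 4e^(-i*π/6)


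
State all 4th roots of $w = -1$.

|w| = 1, arg(w) = 180°
Root modulus = 1^(1/4) = 1
Root arguments: θ_k = (180° + 360°k)/4 for k = 0, 1, ..., 3
Roots: sqrt(2)/2 + (sqrt(2)/2)i, -sqrt(2)/2 + (sqrt(2)/2)i, -sqrt(2)/2 - (sqrt(2)/2)i, sqrt(2)/2 - (sqrt(2)/2)i


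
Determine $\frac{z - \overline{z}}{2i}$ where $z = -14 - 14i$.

z - conjugate(z) = 2bi
(z - conjugate(z))/(2i) = 2bi/(2i) = b = -14


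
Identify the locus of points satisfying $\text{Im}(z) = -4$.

Im(z) = y where z = x + yi; the equation y = -4 is satisfied by all points with that y-coordinate
Locus: Horizontal line y = -4


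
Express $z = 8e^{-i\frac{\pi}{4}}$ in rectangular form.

a = r cos θ = 8 * sqrt(2)/2 = 4*sqrt(2)
b = r sin θ = 8 * -sqrt(2)/2 = -4*sqrt(2)
z = 4*sqrt(2) - 4*sqrt(2)i


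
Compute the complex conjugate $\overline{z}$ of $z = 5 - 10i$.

If z = a + bi, then conjugate(z) = a - bi
conjugate(5 - 10i) = 5 + 10i


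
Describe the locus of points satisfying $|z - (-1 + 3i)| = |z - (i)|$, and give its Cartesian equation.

|z - z1| = |z - z2| means z is equidistant from z1 and z2,
i.e. the perpendicular bisector of the segment from (-1, 3) to (0, 1) (midpoint (-1/2, 2)).
With z = x + yi, square both sides:
(x - (-1))^2 + (y - 3)^2 = (x - 0)^2 + (y - 1)^2
The x^2 and y^2 terms cancel: 2x + (-4)y = 1 - 10 = -9
Simplify: 2x - 4y = -9
Locus: Perpendicular bisector of the segment from (-1, 3) to (0, 1): the line 2x - 4y = -9


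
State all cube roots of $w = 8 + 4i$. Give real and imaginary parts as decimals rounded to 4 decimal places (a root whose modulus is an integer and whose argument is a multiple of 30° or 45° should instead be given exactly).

|w| = sqrt(80) ≈ 8.944272, arg(w) ≈ 26.565051°
Root modulus = sqrt(80)^(1/3) ≈ 2.075782
Root arguments: θ_k = (arg(w) + 360°k)/3 for k = 0, 1, ..., 2
Compute each root as (root modulus)(cos θ_k + i sin θ_k) using full-precision intermediates, then round to 4 decimal places.
Roots: 2.0510 + 0.3195i, -1.3022 + 1.6165i, -0.7488 - 1.9360i


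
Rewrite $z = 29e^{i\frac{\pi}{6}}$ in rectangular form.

a = r cos θ = 29 * sqrt(3)/2 = 29*sqrt(3)/2
b = r sin θ = 29 * 1/2 = 29/2
z = 29*sqrt(3)/2 + (29/2)i


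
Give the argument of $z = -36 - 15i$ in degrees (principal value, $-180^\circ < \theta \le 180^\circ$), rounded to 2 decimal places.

θ = arctan(b/a) = arctan(-15/-36) (quadrant-adjusted) = -157.38°


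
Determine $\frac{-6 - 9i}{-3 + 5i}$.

Multiply numerator and denominator by conjugate (-3 - 5i):
= (-6 - 9i)(-3 - 5i) / ((-3)^2 + 5^2)
= (-27 + 57i) / 34
= -27/34 + (57/34)i


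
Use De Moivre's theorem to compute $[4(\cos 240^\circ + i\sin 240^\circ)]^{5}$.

By De Moivre: z^n = r^n(cos(nθ) + i sin(nθ))
= 4^5(cos(5*240°) + i sin(5*240°))
= 1024(cos 120° + i sin 120°)
= -512 + 512*sqrt(3)i


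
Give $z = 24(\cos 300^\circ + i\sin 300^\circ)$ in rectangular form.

a = r cos θ = 24 * 1/2 = 12
b = r sin θ = 24 * -sqrt(3)/2 = -12*sqrt(3)
z = 12 - 12*sqrt(3)i


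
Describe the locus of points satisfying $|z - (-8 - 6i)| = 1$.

|z - z0| = r describes a circle centered at z0 with radius r
Here z0 = -8 - 6i and r = 1
Locus: Circle centered at (-8, -6) with radius 1


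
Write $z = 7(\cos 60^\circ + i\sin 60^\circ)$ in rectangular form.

a = r cos θ = 7 * 1/2 = 7/2
b = r sin θ = 7 * sqrt(3)/2 = 7*sqrt(3)/2
z = 7/2 + (7*sqrt(3)/2)i


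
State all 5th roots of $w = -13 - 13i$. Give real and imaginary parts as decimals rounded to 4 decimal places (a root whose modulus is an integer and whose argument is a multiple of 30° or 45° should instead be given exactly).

|w| = sqrt(338) ≈ 18.384776, arg(w) = 225°
Root modulus = sqrt(338)^(1/5) ≈ 1.790159
Root arguments: θ_k = (225° + 360°k)/5 for k = 0, 1, ..., 4
Compute each root as (root modulus)(cos θ_k + i sin θ_k) using full-precision intermediates, then round to 4 decimal places.
Roots: 1.2658 + 1.2658i, -0.8127 + 1.5950i, -1.7681 - 0.2800i, -0.2800 - 1.7681i, 1.5950 - 0.8127i


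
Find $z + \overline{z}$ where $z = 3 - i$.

z + conjugate(z) = (a + bi) + (a - bi) = 2a
= 2 * 3 = 6


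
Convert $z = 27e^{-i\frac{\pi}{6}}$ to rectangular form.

a = r cos θ = 27 * sqrt(3)/2 = 27*sqrt(3)/2
b = r sin θ = 27 * -1/2 = -27/2
z = 27*sqrt(3)/2 - (27/2)i


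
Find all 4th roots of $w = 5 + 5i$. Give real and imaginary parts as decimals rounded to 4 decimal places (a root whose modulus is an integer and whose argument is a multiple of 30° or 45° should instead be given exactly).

|w| = sqrt(50) ≈ 7.071068, arg(w) = 45°
Root modulus = sqrt(50)^(1/4) ≈ 1.630689
Root arguments: θ_k = (45° + 360°k)/4 for k = 0, 1, ..., 3
Compute each root as (root modulus)(cos θ_k + i sin θ_k) using full-precision intermediates, then round to 4 decimal places.
Roots: 1.5994 + 0.3181i, -0.3181 + 1.5994i, -1.5994 - 0.3181i, 0.3181 - 1.5994i


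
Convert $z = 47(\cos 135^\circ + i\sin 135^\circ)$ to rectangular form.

a = r cos θ = 47 * -sqrt(2)/2 = -47*sqrt(2)/2
b = r sin θ = 47 * sqrt(2)/2 = 47*sqrt(2)/2
z = -47*sqrt(2)/2 + (47*sqrt(2)/2)i


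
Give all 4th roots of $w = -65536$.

|w| = 65536, arg(w) = 180°
Root modulus = 65536^(1/4) = 16
Root arguments: θ_k = (180° + 360°k)/4 for k = 0, 1, ..., 3
Roots: 8*sqrt(2) + 8*sqrt(2)i, -8*sqrt(2) + 8*sqrt(2)i, -8*sqrt(2) - 8*sqrt(2)i, 8*sqrt(2) - 8*sqrt(2)i


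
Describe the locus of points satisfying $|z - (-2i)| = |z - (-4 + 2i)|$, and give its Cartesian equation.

|z - z1| = |z - z2| means z is equidistant from z1 and z2,
i.e. the perpendicular bisector of the segment from (0, -2) to (-4, 2) (midpoint (-2, 0)).
With z = x + yi, square both sides:
(x - 0)^2 + (y - (-2))^2 = (x - (-4))^2 + (y - 2)^2
The x^2 and y^2 terms cancel: -8x + 8y = 20 - 4 = 16
Simplify: x - y = -2
Locus: Perpendicular bisector of the segment from (0, -2) to (-4, 2): the line x - y = -2


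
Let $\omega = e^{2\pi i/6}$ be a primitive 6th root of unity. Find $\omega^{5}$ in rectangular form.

ω^5 = e^(2πi·5/6) = e^(i·5π/3)
= cos(5π/3) + i sin(5π/3)
= 1/2 - (sqrt(3)/2)i


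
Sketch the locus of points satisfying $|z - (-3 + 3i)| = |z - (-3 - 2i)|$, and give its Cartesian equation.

|z - z1| = |z - z2| means z is equidistant from z1 and z2,
i.e. the perpendicular bisector of the segment from (-3, 3) to (-3, -2) (midpoint (-3, 1/2)).
With z = x + yi, square both sides:
(x - (-3))^2 + (y - 3)^2 = (x - (-3))^2 + (y - (-2))^2
The x^2 and y^2 terms cancel: 0x + (-10)y = 13 - 18 = -5
Simplify: y = 1/2
Locus: Perpendicular bisector of the segment from (-3, 3) to (-3, -2): the line y = 1/2


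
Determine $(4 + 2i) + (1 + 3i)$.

(4 + 1) + (2 + 3)i = 5 + 5i


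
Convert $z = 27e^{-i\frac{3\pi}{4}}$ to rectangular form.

a = r cos θ = 27 * -sqrt(2)/2 = -27*sqrt(2)/2
b = r sin θ = 27 * -sqrt(2)/2 = -27*sqrt(2)/2
z = -27*sqrt(2)/2 - (27*sqrt(2)/2)i


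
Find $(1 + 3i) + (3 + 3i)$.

(1 + 3) + (3 + 3)i = 4 + 6i


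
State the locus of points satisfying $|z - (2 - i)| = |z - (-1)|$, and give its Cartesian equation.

|z - z1| = |z - z2| means z is equidistant from z1 and z2,
i.e. the perpendicular bisector of the segment from (2, -1) to (-1, 0) (midpoint (1/2, -1/2)).
With z = x + yi, square both sides:
(x - 2)^2 + (y - (-1))^2 = (x - (-1))^2 + (y - 0)^2
The x^2 and y^2 terms cancel: -6x + 2y = 1 - 5 = -4
Simplify: 3x - y = 2
Locus: Perpendicular bisector of the segment from (2, -1) to (-1, 0): the line 3x - y = 2


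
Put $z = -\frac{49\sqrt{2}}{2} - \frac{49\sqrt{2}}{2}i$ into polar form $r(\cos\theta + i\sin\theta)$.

r = |z| = sqrt(a^2 + b^2) = sqrt((-49*sqrt(2)/2)^2 + (-49*sqrt(2)/2)^2) = sqrt(2401/2 + 2401/2) = sqrt(2401) = 49
θ = arctan(b/a) = arctan(-34.6482/-34.6482) (quadrant-adjusted) = 225°
z = 49(cos 225° + i sin 225°)


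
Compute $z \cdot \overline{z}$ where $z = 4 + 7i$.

z * conjugate(z) = |z|^2 = a^2 + b^2
= 4^2 + 7^2 = 65


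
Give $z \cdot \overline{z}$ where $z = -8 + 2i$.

z * conjugate(z) = |z|^2 = a^2 + b^2
= (-8)^2 + 2^2 = 68


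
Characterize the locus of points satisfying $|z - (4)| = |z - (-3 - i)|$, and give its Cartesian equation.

|z - z1| = |z - z2| means z is equidistant from z1 and z2,
i.e. the perpendicular bisector of the segment from (4, 0) to (-3, -1) (midpoint (1/2, -1/2)).
With z = x + yi, square both sides:
(x - 4)^2 + (y - 0)^2 = (x - (-3))^2 + (y - (-1))^2
The x^2 and y^2 terms cancel: -14x + (-2)y = 10 - 16 = -6
Simplify: 7x + y = 3
Locus: Perpendicular bisector of the segment from (4, 0) to (-3, -1): the line 7x + y = 3


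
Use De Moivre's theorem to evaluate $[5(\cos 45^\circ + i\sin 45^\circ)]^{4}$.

By De Moivre: z^n = r^n(cos(nθ) + i sin(nθ))
= 5^4(cos(4*45°) + i sin(4*45°))
= 625(cos 180° + i sin 180°)
= -625


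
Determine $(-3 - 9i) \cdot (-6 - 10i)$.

(a1*a2 - b1*b2) + (a1*b2 + b1*a2)i
= (18 - 90) + (30 + 54)i
= -72 + 84i


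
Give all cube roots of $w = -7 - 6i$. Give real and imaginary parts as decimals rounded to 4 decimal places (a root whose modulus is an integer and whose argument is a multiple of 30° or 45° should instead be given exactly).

|w| = sqrt(85) ≈ 9.219544, arg(w) ≈ 220.601295°
Root modulus = sqrt(85)^(1/3) ≈ 2.096862
Root arguments: θ_k = (arg(w) + 360°k)/3 for k = 0, 1, ..., 2
Compute each root as (root modulus)(cos θ_k + i sin θ_k) using full-precision intermediates, then round to 4 decimal places.
Roots: 0.5944 + 2.0109i, -2.0386 - 0.4907i, 1.4443 - 1.5202i


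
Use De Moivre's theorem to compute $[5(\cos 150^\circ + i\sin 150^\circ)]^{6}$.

By De Moivre: z^n = r^n(cos(nθ) + i sin(nθ))
= 5^6(cos(6*150°) + i sin(6*150°))
= 15625(cos 180° + i sin 180°)
= -15625


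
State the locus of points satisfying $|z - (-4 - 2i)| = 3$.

|z - z0| = r describes a circle centered at z0 with radius r
Here z0 = -4 - 2i and r = 3
Locus: Circle centered at (-4, -2) with radius 3


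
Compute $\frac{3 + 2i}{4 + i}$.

Multiply numerator and denominator by conjugate (4 - i):
= (3 + 2i)(4 - i) / (4^2 + 1^2)
= (14 + 5i) / 17
= 14/17 + (5/17)i


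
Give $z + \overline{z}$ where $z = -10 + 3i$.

z + conjugate(z) = (a + bi) + (a - bi) = 2a
= 2 * (-10) = -20


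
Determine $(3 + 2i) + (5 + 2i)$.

(3 + 5) + (2 + 2)i = 8 + 4i


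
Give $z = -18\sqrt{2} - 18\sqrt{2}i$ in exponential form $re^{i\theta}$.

r = |z| = sqrt((-18*sqrt(2))^2 + (-18*sqrt(2))^2) = sqrt(648 + 648) = sqrt(1296) = 36
θ = arctan(b/a) = arctan(-25.4558/-25.4558) (quadrant-adjusted) = 225° = 5π/4
z = 36e^(i*5π/4)


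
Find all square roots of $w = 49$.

|w| = 49, arg(w) = 0°
Root modulus = 49^(1/2) = 7
Root arguments: θ_k = (0° + 360°k)/2 for k = 0, 1, ..., 1
Roots: 7, -7


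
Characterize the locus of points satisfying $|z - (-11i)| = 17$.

|z - z0| = r describes a circle centered at z0 with radius r
Here z0 = -11i and r = 17
Locus: Circle centered at (0, -11) with radius 17


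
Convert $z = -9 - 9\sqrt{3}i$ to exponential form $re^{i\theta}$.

r = |z| = sqrt((-9)^2 + (-9*sqrt(3))^2) = sqrt(81 + 243) = sqrt(324) = 18
θ = arctan(b/a) = arctan(-15.5885/-9) (quadrant-adjusted) = -120° = -2π/3
z = 18e^(-i*2π/3)


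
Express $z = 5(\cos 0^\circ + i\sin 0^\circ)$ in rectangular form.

a = r cos θ = 5 * 1 = 5
b = r sin θ = 5 * 0 = 0
z = 5


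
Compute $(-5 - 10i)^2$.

(a + bi)^2 = a^2 - b^2 + 2abi
= (-5)^2 - (-10)^2 + 2*(-5)*(-10)i
= -75 + 100i


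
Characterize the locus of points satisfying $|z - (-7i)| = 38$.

|z - z0| = r describes a circle centered at z0 with radius r
Here z0 = -7i and r = 38
Locus: Circle centered at (0, -7) with radius 38


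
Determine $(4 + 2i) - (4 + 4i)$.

(4 - 4) + (2 - 4)i = -2i


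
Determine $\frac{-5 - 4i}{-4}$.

Divisor is real, so divide each part by -4:
= 5/4 + i


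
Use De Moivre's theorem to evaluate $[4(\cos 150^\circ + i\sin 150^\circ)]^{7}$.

By De Moivre: z^n = r^n(cos(nθ) + i sin(nθ))
= 4^7(cos(7*150°) + i sin(7*150°))
= 16384(cos 330° + i sin 330°)
= 8192*sqrt(3) - 8192i


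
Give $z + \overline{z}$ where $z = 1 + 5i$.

z + conjugate(z) = (a + bi) + (a - bi) = 2a
= 2 * 1 = 2


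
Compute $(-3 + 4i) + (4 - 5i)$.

(-3 + 4) + (4 + (-5))i = 1 - i


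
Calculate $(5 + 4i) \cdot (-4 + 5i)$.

(a1*a2 - b1*b2) + (a1*b2 + b1*a2)i
= (-20 - 20) + (25 + (-16))i
= -40 + 9i


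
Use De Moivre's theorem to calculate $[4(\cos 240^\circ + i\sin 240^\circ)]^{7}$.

By De Moivre: z^n = r^n(cos(nθ) + i sin(nθ))
= 4^7(cos(7*240°) + i sin(7*240°))
= 16384(cos 240° + i sin 240°)
= -8192 - 8192*sqrt(3)i


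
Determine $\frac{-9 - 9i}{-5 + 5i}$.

Multiply numerator and denominator by conjugate (-5 - 5i):
= (-9 - 9i)(-5 - 5i) / ((-5)^2 + 5^2)
= (90i) / 50
Divide through by 10: (9i) / 5
= 0 + (9/5)i


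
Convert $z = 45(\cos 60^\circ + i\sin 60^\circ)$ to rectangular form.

a = r cos θ = 45 * 1/2 = 45/2
b = r sin θ = 45 * sqrt(3)/2 = 45*sqrt(3)/2
z = 45/2 + (45*sqrt(3)/2)i


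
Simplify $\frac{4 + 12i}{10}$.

Divisor is real, so divide each part by 10:
= 2/5 + (6/5)i


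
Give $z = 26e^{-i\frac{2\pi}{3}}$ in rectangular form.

a = r cos θ = 26 * -1/2 = -13
b = r sin θ = 26 * -sqrt(3)/2 = -13*sqrt(3)
z = -13 - 13*sqrt(3)i


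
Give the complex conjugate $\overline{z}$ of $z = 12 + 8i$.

If z = a + bi, then conjugate(z) = a - bi
conjugate(12 + 8i) = 12 - 8i


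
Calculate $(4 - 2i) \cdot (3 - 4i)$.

(a1*a2 - b1*b2) + (a1*b2 + b1*a2)i
= (12 - 8) + (-16 + (-6))i
= 4 - 22i


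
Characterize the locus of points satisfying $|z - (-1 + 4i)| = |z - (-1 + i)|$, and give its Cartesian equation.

|z - z1| = |z - z2| means z is equidistant from z1 and z2,
i.e. the perpendicular bisector of the segment from (-1, 4) to (-1, 1) (midpoint (-1, 5/2)).
With z = x + yi, square both sides:
(x - (-1))^2 + (y - 4)^2 = (x - (-1))^2 + (y - 1)^2
The x^2 and y^2 terms cancel: 0x + (-6)y = 2 - 17 = -15
Simplify: y = 5/2
Locus: Perpendicular bisector of the segment from (-1, 4) to (-1, 1): the line y = 5/2


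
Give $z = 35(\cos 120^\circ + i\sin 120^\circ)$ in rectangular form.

a = r cos θ = 35 * -1/2 = -35/2
b = r sin θ = 35 * sqrt(3)/2 = 35*sqrt(3)/2
z = -35/2 + (35*sqrt(3)/2)i


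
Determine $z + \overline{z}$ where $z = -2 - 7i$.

z + conjugate(z) = (a + bi) + (a - bi) = 2a
= 2 * (-2) = -4


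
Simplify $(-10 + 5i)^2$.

(a + bi)^2 = a^2 - b^2 + 2abi
= (-10)^2 - 5^2 + 2*(-10)*5i
= 75 - 100i


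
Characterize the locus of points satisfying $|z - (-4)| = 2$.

|z - z0| = r describes a circle centered at z0 with radius r
Here z0 = -4 and r = 2
Locus: Circle centered at (-4, 0) with radius 2


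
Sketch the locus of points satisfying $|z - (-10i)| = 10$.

|z - z0| = r describes a circle centered at z0 with radius r
Here z0 = -10i and r = 10
Locus: Circle centered at (0, -10) with radius 10


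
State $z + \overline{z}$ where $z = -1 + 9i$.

z + conjugate(z) = (a + bi) + (a - bi) = 2a
= 2 * (-1) = -2


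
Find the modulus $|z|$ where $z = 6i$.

|z| = sqrt(a^2 + b^2) = sqrt(0^2 + 6^2) = sqrt(36) = 6


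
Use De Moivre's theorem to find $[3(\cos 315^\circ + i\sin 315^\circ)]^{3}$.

By De Moivre: z^n = r^n(cos(nθ) + i sin(nθ))
= 3^3(cos(3*315°) + i sin(3*315°))
= 27(cos 225° + i sin 225°)
= -27*sqrt(2)/2 - (27*sqrt(2)/2)i


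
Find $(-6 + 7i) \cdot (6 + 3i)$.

(a1*a2 - b1*b2) + (a1*b2 + b1*a2)i
= (-36 - 21) + (-18 + 42)i
= -57 + 24i


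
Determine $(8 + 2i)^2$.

(a + bi)^2 = a^2 - b^2 + 2abi
= 8^2 - 2^2 + 2*8*2i
= 60 + 32i


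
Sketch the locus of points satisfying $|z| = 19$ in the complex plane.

|z| = 19 means sqrt(x^2 + y^2) = 19
This is a circle of radius 19 centered at the origin


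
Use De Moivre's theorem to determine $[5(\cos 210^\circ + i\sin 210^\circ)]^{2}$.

By De Moivre: z^n = r^n(cos(nθ) + i sin(nθ))
= 5^2(cos(2*210°) + i sin(2*210°))
= 25(cos 60° + i sin 60°)
= 25/2 + (25*sqrt(3)/2)i


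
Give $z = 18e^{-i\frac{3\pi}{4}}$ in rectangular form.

a = r cos θ = 18 * -sqrt(2)/2 = -9*sqrt(2)
b = r sin θ = 18 * -sqrt(2)/2 = -9*sqrt(2)
z = -9*sqrt(2) - 9*sqrt(2)i


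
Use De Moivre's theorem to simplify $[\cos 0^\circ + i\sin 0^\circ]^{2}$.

By De Moivre: z^n = r^n(cos(nθ) + i sin(nθ))
= 1^2(cos(2*0°) + i sin(2*0°))
= 1(cos 0° + i sin 0°)
= 1


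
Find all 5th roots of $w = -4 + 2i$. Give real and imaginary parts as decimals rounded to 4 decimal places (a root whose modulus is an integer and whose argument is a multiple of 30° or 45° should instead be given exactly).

|w| = sqrt(20) ≈ 4.472136, arg(w) ≈ 153.434949°
Root modulus = sqrt(20)^(1/5) ≈ 1.349283
Root arguments: θ_k = (arg(w) + 360°k)/5 for k = 0, 1, ..., 4
Compute each root as (root modulus)(cos θ_k + i sin θ_k) using full-precision intermediates, then round to 4 decimal places.
Roots: 1.1603 + 0.6886i, -0.2963 + 1.3163i, -1.3435 + 0.1249i, -0.5340 - 1.2391i, 1.0135 - 0.8908i


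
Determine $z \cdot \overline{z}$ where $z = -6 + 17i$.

z * conjugate(z) = |z|^2 = a^2 + b^2
= (-6)^2 + 17^2 = 325


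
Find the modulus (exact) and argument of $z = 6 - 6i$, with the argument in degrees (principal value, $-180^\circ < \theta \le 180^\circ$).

|z| = sqrt(6^2 + (-6)^2) = sqrt(72)
arg(z) = arctan(b/a) = arctan(-6/6) (quadrant-adjusted) = -45°


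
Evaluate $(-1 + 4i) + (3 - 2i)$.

(-1 + 3) + (4 + (-2))i = 2 + 2i


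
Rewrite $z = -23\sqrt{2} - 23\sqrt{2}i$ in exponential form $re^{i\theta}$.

r = |z| = sqrt((-23*sqrt(2))^2 + (-23*sqrt(2))^2) = sqrt(1058 + 1058) = sqrt(2116) = 46
θ = arctan(b/a) = arctan(-32.5269/-32.5269) (quadrant-adjusted) = 225° = 5π/4
z = 46e^(i*5π/4)


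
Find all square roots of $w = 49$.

|w| = 49, arg(w) = 0°
Root modulus = 49^(1/2) = 7
Root arguments: θ_k = (0° + 360°k)/2 for k = 0, 1, ..., 1
Roots: 7, -7


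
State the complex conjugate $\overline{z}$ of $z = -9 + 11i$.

If z = a + bi, then conjugate(z) = a - bi
conjugate(-9 + 11i) = -9 - 11i


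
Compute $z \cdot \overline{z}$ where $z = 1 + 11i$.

z * conjugate(z) = |z|^2 = a^2 + b^2
= 1^2 + 11^2 = 122


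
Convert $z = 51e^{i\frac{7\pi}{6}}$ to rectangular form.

a = r cos θ = 51 * -sqrt(3)/2 = -51*sqrt(3)/2
b = r sin θ = 51 * -1/2 = -51/2
z = -51*sqrt(3)/2 - (51/2)i


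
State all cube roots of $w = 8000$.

|w| = 8000, arg(w) = 0°
Root modulus = 8000^(1/3) = 20
Root arguments: θ_k = (0° + 360°k)/3 for k = 0, 1, ..., 2
Roots: 20, -10 + 10*sqrt(3)i, -10 - 10*sqrt(3)i


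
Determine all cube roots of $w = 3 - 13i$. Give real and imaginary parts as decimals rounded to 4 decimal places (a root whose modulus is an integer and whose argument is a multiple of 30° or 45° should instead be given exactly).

|w| = sqrt(178) ≈ 13.341664, arg(w) ≈ 282.994617°
Root modulus = sqrt(178)^(1/3) ≈ 2.371756
Root arguments: θ_k = (arg(w) + 360°k)/3 for k = 0, 1, ..., 2
Compute each root as (root modulus)(cos θ_k + i sin θ_k) using full-precision intermediates, then round to 4 decimal places.
Roots: -0.1791 + 2.3650i, -1.9586 - 1.3376i, 2.1377 - 1.0274i


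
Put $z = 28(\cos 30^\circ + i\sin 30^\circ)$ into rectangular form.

a = r cos θ = 28 * sqrt(3)/2 = 14*sqrt(3)
b = r sin θ = 28 * 1/2 = 14
z = 14*sqrt(3) + 14i


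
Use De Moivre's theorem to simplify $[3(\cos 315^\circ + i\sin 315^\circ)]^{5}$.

By De Moivre: z^n = r^n(cos(nθ) + i sin(nθ))
= 3^5(cos(5*315°) + i sin(5*315°))
= 243(cos 135° + i sin 135°)
= -243*sqrt(2)/2 + (243*sqrt(2)/2)i


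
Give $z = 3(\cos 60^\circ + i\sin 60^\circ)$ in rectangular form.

a = r cos θ = 3 * 1/2 = 3/2
b = r sin θ = 3 * sqrt(3)/2 = 3*sqrt(3)/2
z = 3/2 + (3*sqrt(3)/2)i


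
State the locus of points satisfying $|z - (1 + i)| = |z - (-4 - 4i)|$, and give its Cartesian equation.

|z - z1| = |z - z2| means z is equidistant from z1 and z2,
i.e. the perpendicular bisector of the segment from (1, 1) to (-4, -4) (midpoint (-3/2, -3/2)).
With z = x + yi, square both sides:
(x - 1)^2 + (y - 1)^2 = (x - (-4))^2 + (y - (-4))^2
The x^2 and y^2 terms cancel: -10x + (-10)y = 32 - 2 = 30
Simplify: x + y = -3
Locus: Perpendicular bisector of the segment from (1, 1) to (-4, -4): the line x + y = -3


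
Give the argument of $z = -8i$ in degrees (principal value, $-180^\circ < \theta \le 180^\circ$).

a = 0 and b < 0, so z lies on the negative imaginary axis: θ = -90°


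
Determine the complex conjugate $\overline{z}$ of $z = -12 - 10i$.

If z = a + bi, then conjugate(z) = a - bi
conjugate(-12 - 10i) = -12 + 10i


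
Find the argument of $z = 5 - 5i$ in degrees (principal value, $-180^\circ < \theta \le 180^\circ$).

θ = arctan(b/a) = arctan(-5/5) (quadrant-adjusted) = -45°


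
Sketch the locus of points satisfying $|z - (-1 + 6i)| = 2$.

|z - z0| = r describes a circle centered at z0 with radius r
Here z0 = -1 + 6i and r = 2
Locus: Circle centered at (-1, 6) with radius 2


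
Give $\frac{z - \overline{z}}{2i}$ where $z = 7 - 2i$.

z - conjugate(z) = 2bi
(z - conjugate(z))/(2i) = 2bi/(2i) = b = -2


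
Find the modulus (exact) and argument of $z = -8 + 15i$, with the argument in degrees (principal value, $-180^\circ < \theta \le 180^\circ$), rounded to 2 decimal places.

|z| = sqrt((-8)^2 + 15^2) = 17
arg(z) = arctan(b/a) = arctan(15/-8) (quadrant-adjusted) = 118.07°


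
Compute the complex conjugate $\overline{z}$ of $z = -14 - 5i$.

If z = a + bi, then conjugate(z) = a - bi
conjugate(-14 - 5i) = -14 + 5i


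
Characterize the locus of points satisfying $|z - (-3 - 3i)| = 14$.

|z - z0| = r describes a circle centered at z0 with radius r
Here z0 = -3 - 3i and r = 14
Locus: Circle centered at (-3, -3) with radius 14


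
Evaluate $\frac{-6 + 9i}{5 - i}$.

Multiply numerator and denominator by conjugate (5 + i):
= (-6 + 9i)(5 + i) / (5^2 + (-1)^2)
= (-39 + 39i) / 26
Divide through by 13: (-3 + 3i) / 2
= -3/2 + (3/2)i


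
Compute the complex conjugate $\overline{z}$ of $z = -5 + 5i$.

If z = a + bi, then conjugate(z) = a - bi
conjugate(-5 + 5i) = -5 - 5i


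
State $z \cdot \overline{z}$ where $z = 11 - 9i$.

z * conjugate(z) = |z|^2 = a^2 + b^2
= 11^2 + (-9)^2 = 202


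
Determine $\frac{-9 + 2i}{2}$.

Divisor is real, so divide each part by 2:
= -9/2 + i


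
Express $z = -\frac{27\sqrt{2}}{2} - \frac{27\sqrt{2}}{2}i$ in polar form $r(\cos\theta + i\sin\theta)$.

r = |z| = sqrt(a^2 + b^2) = sqrt((-27*sqrt(2)/2)^2 + (-27*sqrt(2)/2)^2) = sqrt(729/2 + 729/2) = sqrt(729) = 27
θ = arctan(b/a) = arctan(-19.0919/-19.0919) (quadrant-adjusted) = 225°
z = 27(cos 225° + i sin 225°)


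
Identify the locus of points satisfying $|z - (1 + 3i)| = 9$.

|z - z0| = r describes a circle centered at z0 with radius r
Here z0 = 1 + 3i and r = 9
Locus: Circle centered at (1, 3) with radius 9


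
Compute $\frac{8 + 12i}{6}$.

Divisor is real, so divide each part by 6:
= 4/3 + 2i


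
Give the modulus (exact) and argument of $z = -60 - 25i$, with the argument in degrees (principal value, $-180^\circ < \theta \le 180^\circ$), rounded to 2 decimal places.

|z| = sqrt((-60)^2 + (-25)^2) = 65
arg(z) = arctan(b/a) = arctan(-25/-60) (quadrant-adjusted) = -157.38°


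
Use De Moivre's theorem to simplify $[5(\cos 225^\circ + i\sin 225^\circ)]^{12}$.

By De Moivre: z^n = r^n(cos(nθ) + i sin(nθ))
= 5^12(cos(12*225°) + i sin(12*225°))
= 244140625(cos 180° + i sin 180°)
= -244140625


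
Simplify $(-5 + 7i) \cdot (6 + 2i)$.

(a1*a2 - b1*b2) + (a1*b2 + b1*a2)i
= (-30 - 14) + (-10 + 42)i
= -44 + 32i


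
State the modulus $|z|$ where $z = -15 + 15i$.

|z| = sqrt(a^2 + b^2) = sqrt((-15)^2 + 15^2) = sqrt(450) = sqrt(450)


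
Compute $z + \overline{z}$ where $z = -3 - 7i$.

z + conjugate(z) = (a + bi) + (a - bi) = 2a
= 2 * (-3) = -6


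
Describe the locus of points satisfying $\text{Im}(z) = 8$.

Im(z) = y where z = x + yi; the equation y = 8 is satisfied by all points with that y-coordinate
Locus: Horizontal line y = 8


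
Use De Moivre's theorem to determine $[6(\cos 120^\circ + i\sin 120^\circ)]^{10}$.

By De Moivre: z^n = r^n(cos(nθ) + i sin(nθ))
= 6^10(cos(10*120°) + i sin(10*120°))
= 60466176(cos 120° + i sin 120°)
= -30233088 + 30233088*sqrt(3)i


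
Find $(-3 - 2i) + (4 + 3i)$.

(-3 + 4) + (-2 + 3)i = 1 + i


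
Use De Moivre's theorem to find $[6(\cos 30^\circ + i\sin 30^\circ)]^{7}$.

By De Moivre: z^n = r^n(cos(nθ) + i sin(nθ))
= 6^7(cos(7*30°) + i sin(7*30°))
= 279936(cos 210° + i sin 210°)
= -139968*sqrt(3) - 139968i


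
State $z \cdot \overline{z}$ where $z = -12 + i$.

z * conjugate(z) = |z|^2 = a^2 + b^2
= (-12)^2 + 1^2 = 145


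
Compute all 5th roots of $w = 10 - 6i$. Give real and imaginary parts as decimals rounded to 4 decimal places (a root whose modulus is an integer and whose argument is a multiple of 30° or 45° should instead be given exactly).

|w| = sqrt(136) ≈ 11.661904, arg(w) ≈ 329.036243°
Root modulus = sqrt(136)^(1/5) ≈ 1.634383
Root arguments: θ_k = (arg(w) + 360°k)/5 for k = 0, 1, ..., 4
Compute each root as (root modulus)(cos θ_k + i sin θ_k) using full-precision intermediates, then round to 4 decimal places.
Roots: 0.6698 + 1.4908i, -1.2109 + 1.0977i, -1.4182 - 0.8124i, 0.3344 - 1.5998i, 1.6248 - 0.1763i


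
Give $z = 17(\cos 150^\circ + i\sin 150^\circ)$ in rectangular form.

a = r cos θ = 17 * -sqrt(3)/2 = -17*sqrt(3)/2
b = r sin θ = 17 * 1/2 = 17/2
z = -17*sqrt(3)/2 + (17/2)i


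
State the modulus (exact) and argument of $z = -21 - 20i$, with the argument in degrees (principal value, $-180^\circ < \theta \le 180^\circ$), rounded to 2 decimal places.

|z| = sqrt((-21)^2 + (-20)^2) = 29
arg(z) = arctan(b/a) = arctan(-20/-21) (quadrant-adjusted) = -136.40°


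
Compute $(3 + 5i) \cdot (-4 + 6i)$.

(a1*a2 - b1*b2) + (a1*b2 + b1*a2)i
= (-12 - 30) + (18 + (-20))i
= -42 - 2i


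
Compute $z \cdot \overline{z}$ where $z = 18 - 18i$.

z * conjugate(z) = |z|^2 = a^2 + b^2
= 18^2 + (-18)^2 = 648


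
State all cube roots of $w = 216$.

|w| = 216, arg(w) = 0°
Root modulus = 216^(1/3) = 6
Root arguments: θ_k = (0° + 360°k)/3 for k = 0, 1, ..., 2
Roots: 6, -3 + 3*sqrt(3)i, -3 - 3*sqrt(3)i


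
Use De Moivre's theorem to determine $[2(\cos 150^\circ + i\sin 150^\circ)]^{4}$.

By De Moivre: z^n = r^n(cos(nθ) + i sin(nθ))
= 2^4(cos(4*150°) + i sin(4*150°))
= 16(cos 240° + i sin 240°)
= -8 - 8*sqrt(3)i


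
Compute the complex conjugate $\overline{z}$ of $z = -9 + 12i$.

If z = a + bi, then conjugate(z) = a - bi
conjugate(-9 + 12i) = -9 - 12i


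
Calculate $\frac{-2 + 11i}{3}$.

Divisor is real, so divide each part by 3:
= -2/3 + (11/3)i


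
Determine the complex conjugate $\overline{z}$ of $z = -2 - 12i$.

If z = a + bi, then conjugate(z) = a - bi
conjugate(-2 - 12i) = -2 + 12i


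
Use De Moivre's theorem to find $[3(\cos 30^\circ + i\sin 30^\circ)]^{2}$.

By De Moivre: z^n = r^n(cos(nθ) + i sin(nθ))
= 3^2(cos(2*30°) + i sin(2*30°))
= 9(cos 60° + i sin 60°)
= 9/2 + (9*sqrt(3)/2)i


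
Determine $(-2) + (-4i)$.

(-2 + 0) + (0 + (-4))i = -2 - 4i


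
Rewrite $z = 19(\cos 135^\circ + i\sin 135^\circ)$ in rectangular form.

a = r cos θ = 19 * -sqrt(2)/2 = -19*sqrt(2)/2
b = r sin θ = 19 * sqrt(2)/2 = 19*sqrt(2)/2
z = -19*sqrt(2)/2 + (19*sqrt(2)/2)i


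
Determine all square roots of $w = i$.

|w| = 1, arg(w) = 90°
Root modulus = 1^(1/2) = 1
Root arguments: θ_k = (90° + 360°k)/2 for k = 0, 1, ..., 1
Roots: sqrt(2)/2 + (sqrt(2)/2)i, -sqrt(2)/2 - (sqrt(2)/2)i


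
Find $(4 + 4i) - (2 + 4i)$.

(4 - 2) + (4 - 4)i = 2


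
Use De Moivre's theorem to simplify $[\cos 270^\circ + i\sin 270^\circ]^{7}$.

By De Moivre: z^n = r^n(cos(nθ) + i sin(nθ))
= 1^7(cos(7*270°) + i sin(7*270°))
= 1(cos 90° + i sin 90°)
= i


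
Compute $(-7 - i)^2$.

(a + bi)^2 = a^2 - b^2 + 2abi
= (-7)^2 - (-1)^2 + 2*(-7)*(-1)i
= 48 + 14i


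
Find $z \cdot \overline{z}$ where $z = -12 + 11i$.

z * conjugate(z) = |z|^2 = a^2 + b^2
= (-12)^2 + 11^2 = 265


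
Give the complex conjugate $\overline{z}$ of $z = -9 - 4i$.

If z = a + bi, then conjugate(z) = a - bi
conjugate(-9 - 4i) = -9 + 4i


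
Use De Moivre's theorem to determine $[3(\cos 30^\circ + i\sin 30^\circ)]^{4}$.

By De Moivre: z^n = r^n(cos(nθ) + i sin(nθ))
= 3^4(cos(4*30°) + i sin(4*30°))
= 81(cos 120° + i sin 120°)
= -81/2 + (81*sqrt(3)/2)i


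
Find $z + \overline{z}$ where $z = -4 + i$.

z + conjugate(z) = (a + bi) + (a - bi) = 2a
= 2 * (-4) = -8


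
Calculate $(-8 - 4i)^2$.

(a + bi)^2 = a^2 - b^2 + 2abi
= (-8)^2 - (-4)^2 + 2*(-8)*(-4)i
= 48 + 64i


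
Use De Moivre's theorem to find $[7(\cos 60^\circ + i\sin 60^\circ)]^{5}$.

By De Moivre: z^n = r^n(cos(nθ) + i sin(nθ))
= 7^5(cos(5*60°) + i sin(5*60°))
= 16807(cos 300° + i sin 300°)
= 16807/2 - (16807*sqrt(3)/2)i


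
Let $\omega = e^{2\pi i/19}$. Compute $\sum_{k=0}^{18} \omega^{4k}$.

Let ζ = ω^4 = e^(2πi·4/19). Since 19 ∤ 4, ζ ≠ 1.
Sum = Σ_{k=0}^{18} ζ^k = (ζ^19 - 1)/(ζ - 1) = (ω^{4·19} - 1)/(ζ - 1) = (1 - 1)/(ζ - 1) = 0


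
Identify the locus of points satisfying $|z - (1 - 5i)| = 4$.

|z - z0| = r describes a circle centered at z0 with radius r
Here z0 = 1 - 5i and r = 4
Locus: Circle centered at (1, -5) with radius 4


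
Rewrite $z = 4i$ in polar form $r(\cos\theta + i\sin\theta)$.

r = |z| = sqrt(a^2 + b^2) = sqrt((0)^2 + (4)^2) = sqrt(0 + 16) = sqrt(16) = 4
a = 0 and b > 0, so z lies on the positive imaginary axis: θ = 90°
z = 4(cos 90° + i sin 90°)


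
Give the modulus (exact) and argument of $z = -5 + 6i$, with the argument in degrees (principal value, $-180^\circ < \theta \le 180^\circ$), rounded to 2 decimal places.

|z| = sqrt((-5)^2 + 6^2) = sqrt(61)
arg(z) = arctan(b/a) = arctan(6/-5) (quadrant-adjusted) = 129.81°


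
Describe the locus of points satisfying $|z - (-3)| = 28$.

|z - z0| = r describes a circle centered at z0 with radius r
Here z0 = -3 and r = 28
Locus: Circle centered at (-3, 0) with radius 28


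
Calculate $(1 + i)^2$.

(a + bi)^2 = a^2 - b^2 + 2abi
= 1^2 - 1^2 + 2*1*1i
= 2i


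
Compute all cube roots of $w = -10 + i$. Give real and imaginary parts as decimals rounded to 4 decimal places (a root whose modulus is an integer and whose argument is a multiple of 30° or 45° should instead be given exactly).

|w| = sqrt(101) ≈ 10.049876, arg(w) ≈ 174.289407°
Root modulus = sqrt(101)^(1/3) ≈ 2.158011
Root arguments: θ_k = (arg(w) + 360°k)/3 for k = 0, 1, ..., 2
Compute each root as (root modulus)(cos θ_k + i sin θ_k) using full-precision intermediates, then round to 4 decimal places.
Roots: 1.1405 + 1.8320i, -2.1568 + 0.0717i, 1.0163 - 1.9037i


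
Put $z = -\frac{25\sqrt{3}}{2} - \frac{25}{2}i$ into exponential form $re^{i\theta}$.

r = |z| = sqrt((-25*sqrt(3)/2)^2 + (-25/2)^2) = sqrt(1875/4 + 625/4) = sqrt(625) = 25
θ = arctan(b/a) = arctan(-12.5/-21.6506) (quadrant-adjusted) = -150° = -5π/6
z = 25e^(-i*5π/6)


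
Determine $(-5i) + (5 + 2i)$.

(0 + 5) + (-5 + 2)i = 5 - 3i


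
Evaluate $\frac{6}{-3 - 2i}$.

Multiply numerator and denominator by conjugate (-3 + 2i):
= (6)(-3 + 2i) / ((-3)^2 + (-2)^2)
= (-18 + 12i) / 13
= -18/13 + (12/13)i


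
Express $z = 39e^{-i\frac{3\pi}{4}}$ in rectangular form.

a = r cos θ = 39 * -sqrt(2)/2 = -39*sqrt(2)/2
b = r sin θ = 39 * -sqrt(2)/2 = -39*sqrt(2)/2
z = -39*sqrt(2)/2 - (39*sqrt(2)/2)i


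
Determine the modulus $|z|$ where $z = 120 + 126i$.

|z| = sqrt(a^2 + b^2) = sqrt(120^2 + 126^2) = sqrt(30276) = 174


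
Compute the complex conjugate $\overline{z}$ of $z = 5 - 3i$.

If z = a + bi, then conjugate(z) = a - bi
conjugate(5 - 3i) = 5 + 3i


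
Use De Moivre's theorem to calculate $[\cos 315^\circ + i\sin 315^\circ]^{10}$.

By De Moivre: z^n = r^n(cos(nθ) + i sin(nθ))
= 1^10(cos(10*315°) + i sin(10*315°))
= 1(cos 270° + i sin 270°)
= -i


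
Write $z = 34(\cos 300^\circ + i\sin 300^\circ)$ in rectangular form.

a = r cos θ = 34 * 1/2 = 17
b = r sin θ = 34 * -sqrt(3)/2 = -17*sqrt(3)
z = 17 - 17*sqrt(3)i


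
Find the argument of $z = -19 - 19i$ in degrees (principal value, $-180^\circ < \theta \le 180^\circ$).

θ = arctan(b/a) = arctan(-19/-19) (quadrant-adjusted) = -135°


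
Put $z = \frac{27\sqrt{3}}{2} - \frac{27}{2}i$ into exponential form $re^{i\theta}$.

r = |z| = sqrt((27*sqrt(3)/2)^2 + (-27/2)^2) = sqrt(2187/4 + 729/4) = sqrt(729) = 27
θ = arctan(b/a) = arctan(-13.5/23.3827) (quadrant-adjusted) = -30° = -π/6
z = 27e^(-i*π/6)


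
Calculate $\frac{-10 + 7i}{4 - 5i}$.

Multiply numerator and denominator by conjugate (4 + 5i):
= (-10 + 7i)(4 + 5i) / (4^2 + (-5)^2)
= (-75 - 22i) / 41
= -75/41 - (22/41)i


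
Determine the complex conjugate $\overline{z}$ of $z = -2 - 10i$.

If z = a + bi, then conjugate(z) = a - bi
conjugate(-2 - 10i) = -2 + 10i


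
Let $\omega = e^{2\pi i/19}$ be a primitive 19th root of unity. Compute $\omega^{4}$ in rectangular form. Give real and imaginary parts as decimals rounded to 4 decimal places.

ω^4 = e^(2πi·4/19) = e^(i·8π/19)
= cos(8π/19) + i sin(8π/19)
= 0.2455 + 0.9694i


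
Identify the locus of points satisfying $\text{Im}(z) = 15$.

Im(z) = y where z = x + yi; the equation y = 15 is satisfied by all points with that y-coordinate
Locus: Horizontal line y = 15


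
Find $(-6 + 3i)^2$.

(a + bi)^2 = a^2 - b^2 + 2abi
= (-6)^2 - 3^2 + 2*(-6)*3i
= 27 - 36i


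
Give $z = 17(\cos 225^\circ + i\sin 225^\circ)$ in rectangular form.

a = r cos θ = 17 * -sqrt(2)/2 = -17*sqrt(2)/2
b = r sin θ = 17 * -sqrt(2)/2 = -17*sqrt(2)/2
z = -17*sqrt(2)/2 - (17*sqrt(2)/2)i


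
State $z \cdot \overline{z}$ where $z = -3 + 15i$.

z * conjugate(z) = |z|^2 = a^2 + b^2
= (-3)^2 + 15^2 = 234


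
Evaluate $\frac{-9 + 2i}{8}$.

Divisor is real, so divide each part by 8:
= -9/8 + (1/4)i


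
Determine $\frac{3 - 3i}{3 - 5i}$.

Multiply numerator and denominator by conjugate (3 + 5i):
= (3 - 3i)(3 + 5i) / (3^2 + (-5)^2)
= (24 + 6i) / 34
Divide through by 2: (12 + 3i) / 17
= 12/17 + (3/17)i


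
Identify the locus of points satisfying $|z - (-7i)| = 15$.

|z - z0| = r describes a circle centered at z0 with radius r
Here z0 = -7i and r = 15
Locus: Circle centered at (0, -7) with radius 15


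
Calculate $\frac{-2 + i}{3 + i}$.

Multiply numerator and denominator by conjugate (3 - i):
= (-2 + i)(3 - i) / (3^2 + 1^2)
= (-5 + 5i) / 10
Divide through by 5: (-1 + i) / 2
= -1/2 + (1/2)i


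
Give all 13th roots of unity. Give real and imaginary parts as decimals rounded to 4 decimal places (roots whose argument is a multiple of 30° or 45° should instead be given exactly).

ω_k = e^(2πik/13) = cos(2πk/13) + i sin(2πk/13) for k = 0, 1, ..., 12
Roots: 1, 0.8855 + 0.4647i, 0.5681 + 0.8230i, 0.1205 + 0.9927i, -0.3546 + 0.9350i, -0.7485 + 0.6631i, -0.9709 + 0.2393i, -0.9709 - 0.2393i, -0.7485 - 0.6631i, -0.3546 - 0.9350i, 0.1205 - 0.9927i, 0.5681 - 0.8230i, 0.8855 - 0.4647i


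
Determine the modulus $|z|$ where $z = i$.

|z| = sqrt(a^2 + b^2) = sqrt(0^2 + 1^2) = sqrt(1) = 1


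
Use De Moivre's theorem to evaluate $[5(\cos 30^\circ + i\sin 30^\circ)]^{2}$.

By De Moivre: z^n = r^n(cos(nθ) + i sin(nθ))
= 5^2(cos(2*30°) + i sin(2*30°))
= 25(cos 60° + i sin 60°)
= 25/2 + (25*sqrt(3)/2)i


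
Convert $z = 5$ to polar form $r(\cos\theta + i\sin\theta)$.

r = |z| = sqrt(a^2 + b^2) = sqrt((5)^2 + (0)^2) = sqrt(25 + 0) = sqrt(25) = 5
b = 0 and a > 0, so z lies on the positive real axis: θ = 0°
z = 5(cos 0° + i sin 0°)


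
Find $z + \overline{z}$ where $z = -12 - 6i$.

z + conjugate(z) = (a + bi) + (a - bi) = 2a
= 2 * (-12) = -24


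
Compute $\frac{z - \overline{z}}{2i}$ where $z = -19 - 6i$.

z - conjugate(z) = 2bi
(z - conjugate(z))/(2i) = 2bi/(2i) = b = -6


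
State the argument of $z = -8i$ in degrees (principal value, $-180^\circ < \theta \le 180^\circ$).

a = 0 and b < 0, so z lies on the negative imaginary axis: θ = -90°


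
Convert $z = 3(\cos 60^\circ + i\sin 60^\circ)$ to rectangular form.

a = r cos θ = 3 * 1/2 = 3/2
b = r sin θ = 3 * sqrt(3)/2 = 3*sqrt(3)/2
z = 3/2 + (3*sqrt(3)/2)i


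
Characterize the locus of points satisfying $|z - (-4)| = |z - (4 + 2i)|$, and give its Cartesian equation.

|z - z1| = |z - z2| means z is equidistant from z1 and z2,
i.e. the perpendicular bisector of the segment from (-4, 0) to (4, 2) (midpoint (0, 1)).
With z = x + yi, square both sides:
(x - (-4))^2 + (y - 0)^2 = (x - 4)^2 + (y - 2)^2
The x^2 and y^2 terms cancel: 16x + 4y = 20 - 16 = 4
Simplify: 4x + y = 1
Locus: Perpendicular bisector of the segment from (-4, 0) to (4, 2): the line 4x + y = 1


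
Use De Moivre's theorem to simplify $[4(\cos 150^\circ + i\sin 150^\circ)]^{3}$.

By De Moivre: z^n = r^n(cos(nθ) + i sin(nθ))
= 4^3(cos(3*150°) + i sin(3*150°))
= 64(cos 90° + i sin 90°)
= 64i


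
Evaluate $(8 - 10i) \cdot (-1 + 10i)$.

(a1*a2 - b1*b2) + (a1*b2 + b1*a2)i
= (-8 - (-100)) + (80 + 10)i
= 92 + 90i


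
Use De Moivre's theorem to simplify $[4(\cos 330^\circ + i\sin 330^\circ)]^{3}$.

By De Moivre: z^n = r^n(cos(nθ) + i sin(nθ))
= 4^3(cos(3*330°) + i sin(3*330°))
= 64(cos 270° + i sin 270°)
= -64i


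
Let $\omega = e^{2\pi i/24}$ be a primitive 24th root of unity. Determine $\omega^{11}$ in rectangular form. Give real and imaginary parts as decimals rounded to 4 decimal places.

ω^11 = e^(2πi·11/24) = e^(i·11π/12)
= cos(11π/12) + i sin(11π/12)
= -0.9659 + 0.2588i


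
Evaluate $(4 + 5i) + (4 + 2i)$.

(4 + 4) + (5 + 2)i = 8 + 7i


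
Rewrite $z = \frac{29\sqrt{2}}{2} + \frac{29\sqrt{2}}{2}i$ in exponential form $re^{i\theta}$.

r = |z| = sqrt((29*sqrt(2)/2)^2 + (29*sqrt(2)/2)^2) = sqrt(841/2 + 841/2) = sqrt(841) = 29
θ = arctan(b/a) = arctan(20.5061/20.5061) (quadrant-adjusted) = 45° = π/4
z = 29e^(i*π/4)


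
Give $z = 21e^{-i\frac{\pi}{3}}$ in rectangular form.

a = r cos θ = 21 * 1/2 = 21/2
b = r sin θ = 21 * -sqrt(3)/2 = -21*sqrt(3)/2
z = 21/2 - (21*sqrt(3)/2)i
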